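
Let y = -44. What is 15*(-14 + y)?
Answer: -870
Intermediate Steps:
15*(-14 + y) = 15*(-14 - 44) = 15*(-58) = -870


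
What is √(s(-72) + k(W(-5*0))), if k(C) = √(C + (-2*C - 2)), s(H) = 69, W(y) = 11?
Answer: √(69 + I*√13) ≈ 8.3094 + 0.217*I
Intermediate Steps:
k(C) = √(-2 - C) (k(C) = √(C + (-2 - 2*C)) = √(-2 - C))
√(s(-72) + k(W(-5*0))) = √(69 + √(-2 - 1*11)) = √(69 + √(-2 - 11)) = √(69 + √(-13)) = √(69 + I*√13)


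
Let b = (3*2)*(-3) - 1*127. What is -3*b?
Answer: 435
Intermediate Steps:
b = -145 (b = 6*(-3) - 127 = -18 - 127 = -145)
-3*b = -3*(-145) = 435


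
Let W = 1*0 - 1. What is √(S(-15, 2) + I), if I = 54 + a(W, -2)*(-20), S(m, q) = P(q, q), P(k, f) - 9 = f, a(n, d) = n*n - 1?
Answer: √65 ≈ 8.0623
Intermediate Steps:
W = -1 (W = 0 - 1 = -1)
a(n, d) = -1 + n² (a(n, d) = n² - 1 = -1 + n²)
P(k, f) = 9 + f
S(m, q) = 9 + q
I = 54 (I = 54 + (-1 + (-1)²)*(-20) = 54 + (-1 + 1)*(-20) = 54 + 0*(-20) = 54 + 0 = 54)
√(S(-15, 2) + I) = √((9 + 2) + 54) = √(11 + 54) = √65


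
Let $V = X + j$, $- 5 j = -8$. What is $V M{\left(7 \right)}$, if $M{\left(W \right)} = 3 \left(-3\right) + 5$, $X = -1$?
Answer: $- \frac{12}{5} \approx -2.4$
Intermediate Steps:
$j = \frac{8}{5}$ ($j = \left(- \frac{1}{5}\right) \left(-8\right) = \frac{8}{5} \approx 1.6$)
$M{\left(W \right)} = -4$ ($M{\left(W \right)} = -9 + 5 = -4$)
$V = \frac{3}{5}$ ($V = -1 + \frac{8}{5} = \frac{3}{5} \approx 0.6$)
$V M{\left(7 \right)} = \frac{3}{5} \left(-4\right) = - \frac{12}{5}$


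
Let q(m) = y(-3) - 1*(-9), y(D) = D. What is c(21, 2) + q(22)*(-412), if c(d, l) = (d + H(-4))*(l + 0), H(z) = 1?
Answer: -2428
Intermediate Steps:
c(d, l) = l*(1 + d) (c(d, l) = (d + 1)*(l + 0) = (1 + d)*l = l*(1 + d))
q(m) = 6 (q(m) = -3 - 1*(-9) = -3 + 9 = 6)
c(21, 2) + q(22)*(-412) = 2*(1 + 21) + 6*(-412) = 2*22 - 2472 = 44 - 2472 = -2428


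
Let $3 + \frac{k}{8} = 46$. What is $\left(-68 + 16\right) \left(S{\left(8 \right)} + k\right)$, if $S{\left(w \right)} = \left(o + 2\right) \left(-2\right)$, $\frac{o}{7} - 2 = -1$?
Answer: $-16952$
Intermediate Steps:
$o = 7$ ($o = 14 + 7 \left(-1\right) = 14 - 7 = 7$)
$S{\left(w \right)} = -18$ ($S{\left(w \right)} = \left(7 + 2\right) \left(-2\right) = 9 \left(-2\right) = -18$)
$k = 344$ ($k = -24 + 8 \cdot 46 = -24 + 368 = 344$)
$\left(-68 + 16\right) \left(S{\left(8 \right)} + k\right) = \left(-68 + 16\right) \left(-18 + 344\right) = \left(-52\right) 326 = -16952$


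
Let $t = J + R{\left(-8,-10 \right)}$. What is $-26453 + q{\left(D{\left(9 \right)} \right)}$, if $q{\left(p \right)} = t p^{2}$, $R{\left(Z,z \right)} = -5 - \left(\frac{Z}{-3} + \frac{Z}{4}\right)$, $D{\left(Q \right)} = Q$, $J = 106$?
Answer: $-18326$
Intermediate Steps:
$R{\left(Z,z \right)} = -5 + \frac{Z}{12}$ ($R{\left(Z,z \right)} = -5 - \left(Z \left(- \frac{1}{3}\right) + Z \frac{1}{4}\right) = -5 - \left(- \frac{Z}{3} + \frac{Z}{4}\right) = -5 - - \frac{Z}{12} = -5 + \frac{Z}{12}$)
$t = \frac{301}{3}$ ($t = 106 + \left(-5 + \frac{1}{12} \left(-8\right)\right) = 106 - \frac{17}{3} = \frac{301}{3} \approx 100.33$)
$q{\left(p \right)} = \frac{301 p^{2}}{3}$
$-26453 + q{\left(D{\left(9 \right)} \right)} = -26453 + \frac{301 \cdot 9^{2}}{3} = -26453 + \frac{301}{3} \cdot 81 = -26453 + 8127 = -18326$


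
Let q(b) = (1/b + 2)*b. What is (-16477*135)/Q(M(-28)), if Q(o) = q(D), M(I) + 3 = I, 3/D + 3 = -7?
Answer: -11121975/2 ≈ -5.5610e+6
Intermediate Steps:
D = -3/10 (D = 3/(-3 - 7) = 3/(-10) = 3*(-⅒) = -3/10 ≈ -0.30000)
q(b) = b*(2 + 1/b) (q(b) = (2 + 1/b)*b = b*(2 + 1/b))
M(I) = -3 + I
Q(o) = ⅖ (Q(o) = 1 + 2*(-3/10) = 1 - ⅗ = ⅖)
(-16477*135)/Q(M(-28)) = (-16477*135)/(⅖) = -2224395*5/2 = -11121975/2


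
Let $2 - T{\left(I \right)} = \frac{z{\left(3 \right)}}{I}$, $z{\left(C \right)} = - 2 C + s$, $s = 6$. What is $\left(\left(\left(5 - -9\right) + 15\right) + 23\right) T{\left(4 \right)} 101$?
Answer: $10504$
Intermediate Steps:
$z{\left(C \right)} = 6 - 2 C$ ($z{\left(C \right)} = - 2 C + 6 = 6 - 2 C$)
$T{\left(I \right)} = 2$ ($T{\left(I \right)} = 2 - \frac{6 - 6}{I} = 2 - \frac{0}{I} = 2 - 0 = 2 + 0 = 2$)
$\left(\left(\left(5 - -9\right) + 15\right) + 23\right) T{\left(4 \right)} 101 = \left(\left(\left(5 - -9\right) + 15\right) + 23\right) 2 \cdot 101 = \left(\left(\left(5 + 9\right) + 15\right) + 23\right) 2 \cdot 101 = \left(\left(14 + 15\right) + 23\right) 2 \cdot 101 = \left(29 + 23\right) 2 \cdot 101 = 52 \cdot 2 \cdot 101 = 104 \cdot 101 = 10504$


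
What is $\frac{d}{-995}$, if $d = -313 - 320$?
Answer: $\frac{633}{995} \approx 0.63618$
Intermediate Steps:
$d = -633$
$\frac{d}{-995} = - \frac{633}{-995} = \left(-633\right) \left(- \frac{1}{995}\right) = \frac{633}{995}$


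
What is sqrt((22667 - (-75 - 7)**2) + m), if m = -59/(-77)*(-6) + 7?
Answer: 2*sqrt(23635073)/77 ≈ 126.28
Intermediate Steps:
m = 185/77 (m = -59*(-1/77)*(-6) + 7 = (59/77)*(-6) + 7 = -354/77 + 7 = 185/77 ≈ 2.4026)
sqrt((22667 - (-75 - 7)**2) + m) = sqrt((22667 - (-75 - 7)**2) + 185/77) = sqrt((22667 - 1*(-82)**2) + 185/77) = sqrt((22667 - 1*6724) + 185/77) = sqrt((22667 - 6724) + 185/77) = sqrt(15943 + 185/77) = sqrt(1227796/77) = 2*sqrt(23635073)/77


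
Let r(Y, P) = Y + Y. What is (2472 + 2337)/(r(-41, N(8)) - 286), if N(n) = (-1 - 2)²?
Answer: -4809/368 ≈ -13.068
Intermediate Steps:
N(n) = 9 (N(n) = (-3)² = 9)
r(Y, P) = 2*Y
(2472 + 2337)/(r(-41, N(8)) - 286) = (2472 + 2337)/(2*(-41) - 286) = 4809/(-82 - 286) = 4809/(-368) = 4809*(-1/368) = -4809/368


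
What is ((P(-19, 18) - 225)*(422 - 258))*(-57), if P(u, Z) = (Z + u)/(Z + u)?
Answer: 2093952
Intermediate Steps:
P(u, Z) = 1
((P(-19, 18) - 225)*(422 - 258))*(-57) = ((1 - 225)*(422 - 258))*(-57) = -224*164*(-57) = -36736*(-57) = 2093952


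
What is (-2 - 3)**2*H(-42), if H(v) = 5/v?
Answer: -125/42 ≈ -2.9762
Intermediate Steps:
(-2 - 3)**2*H(-42) = (-2 - 3)**2*(5/(-42)) = (-5)**2*(5*(-1/42)) = 25*(-5/42) = -125/42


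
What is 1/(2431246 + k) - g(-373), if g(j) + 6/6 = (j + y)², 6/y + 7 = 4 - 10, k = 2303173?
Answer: -111594308492495/800116811 ≈ -1.3947e+5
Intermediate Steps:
y = -6/13 (y = 6/(-7 + (4 - 10)) = 6/(-7 - 6) = 6/(-13) = 6*(-1/13) = -6/13 ≈ -0.46154)
g(j) = -1 + (-6/13 + j)² (g(j) = -1 + (j - 6/13)² = -1 + (-6/13 + j)²)
1/(2431246 + k) - g(-373) = 1/(2431246 + 2303173) - (-1 + (-6 + 13*(-373))²/169) = 1/4734419 - (-1 + (-6 - 4849)²/169) = 1/4734419 - (-1 + (1/169)*(-4855)²) = 1/4734419 - (-1 + (1/169)*23571025) = 1/4734419 - (-1 + 23571025/169) = 1/4734419 - 1*23570856/169 = 1/4734419 - 23570856/169 = -111594308492495/800116811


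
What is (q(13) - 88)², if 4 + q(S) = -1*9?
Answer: 10201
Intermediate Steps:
q(S) = -13 (q(S) = -4 - 1*9 = -4 - 9 = -13)
(q(13) - 88)² = (-13 - 88)² = (-101)² = 10201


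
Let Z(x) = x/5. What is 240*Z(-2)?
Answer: -96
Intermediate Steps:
Z(x) = x/5 (Z(x) = x*(⅕) = x/5)
240*Z(-2) = 240*((⅕)*(-2)) = 240*(-⅖) = -96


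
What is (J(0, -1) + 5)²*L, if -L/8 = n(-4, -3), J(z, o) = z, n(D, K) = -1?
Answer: 200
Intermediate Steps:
L = 8 (L = -8*(-1) = 8)
(J(0, -1) + 5)²*L = (0 + 5)²*8 = 5²*8 = 25*8 = 200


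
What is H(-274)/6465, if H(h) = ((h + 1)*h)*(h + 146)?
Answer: -3191552/2155 ≈ -1481.0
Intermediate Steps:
H(h) = h*(1 + h)*(146 + h) (H(h) = ((1 + h)*h)*(146 + h) = (h*(1 + h))*(146 + h) = h*(1 + h)*(146 + h))
H(-274)/6465 = -274*(146 + (-274)² + 147*(-274))/6465 = -274*(146 + 75076 - 40278)*(1/6465) = -274*34944*(1/6465) = -9574656*1/6465 = -3191552/2155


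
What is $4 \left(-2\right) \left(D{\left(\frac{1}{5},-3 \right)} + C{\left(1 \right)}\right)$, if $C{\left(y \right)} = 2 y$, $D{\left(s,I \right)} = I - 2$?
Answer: $24$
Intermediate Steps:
$D{\left(s,I \right)} = -2 + I$ ($D{\left(s,I \right)} = I - 2 = -2 + I$)
$4 \left(-2\right) \left(D{\left(\frac{1}{5},-3 \right)} + C{\left(1 \right)}\right) = 4 \left(-2\right) \left(\left(-2 - 3\right) + 2 \cdot 1\right) = - 8 \left(-5 + 2\right) = \left(-8\right) \left(-3\right) = 24$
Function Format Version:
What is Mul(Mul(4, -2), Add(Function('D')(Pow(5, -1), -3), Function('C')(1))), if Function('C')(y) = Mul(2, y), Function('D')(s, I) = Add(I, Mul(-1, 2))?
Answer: 24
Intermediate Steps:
Function('D')(s, I) = Add(-2, I) (Function('D')(s, I) = Add(I, -2) = Add(-2, I))
Mul(Mul(4, -2), Add(Function('D')(Pow(5, -1), -3), Function('C')(1))) = Mul(Mul(4, -2), Add(Add(-2, -3), Mul(2, 1))) = Mul(-8, Add(-5, 2)) = Mul(-8, -3) = 24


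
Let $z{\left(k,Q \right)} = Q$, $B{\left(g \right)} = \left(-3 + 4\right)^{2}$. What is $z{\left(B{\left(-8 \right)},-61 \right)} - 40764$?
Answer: $-40825$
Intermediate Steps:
$B{\left(g \right)} = 1$ ($B{\left(g \right)} = 1^{2} = 1$)
$z{\left(B{\left(-8 \right)},-61 \right)} - 40764 = -61 - 40764 = -40825$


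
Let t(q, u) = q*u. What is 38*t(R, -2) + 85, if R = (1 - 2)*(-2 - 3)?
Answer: -295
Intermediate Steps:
R = 5 (R = -1*(-5) = 5)
38*t(R, -2) + 85 = 38*(5*(-2)) + 85 = 38*(-10) + 85 = -380 + 85 = -295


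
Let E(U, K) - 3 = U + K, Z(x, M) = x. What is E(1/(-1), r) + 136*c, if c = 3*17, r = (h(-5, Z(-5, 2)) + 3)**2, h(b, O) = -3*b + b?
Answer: 7107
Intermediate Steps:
h(b, O) = -2*b
r = 169 (r = (-2*(-5) + 3)**2 = (10 + 3)**2 = 13**2 = 169)
c = 51
E(U, K) = 3 + K + U (E(U, K) = 3 + (U + K) = 3 + (K + U) = 3 + K + U)
E(1/(-1), r) + 136*c = (3 + 169 + 1/(-1)) + 136*51 = (3 + 169 - 1) + 6936 = 171 + 6936 = 7107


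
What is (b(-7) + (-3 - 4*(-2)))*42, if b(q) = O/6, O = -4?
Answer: 182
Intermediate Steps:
b(q) = -⅔ (b(q) = -4/6 = -4*⅙ = -⅔)
(b(-7) + (-3 - 4*(-2)))*42 = (-⅔ + (-3 - 4*(-2)))*42 = (-⅔ + (-3 + 8))*42 = (-⅔ + 5)*42 = (13/3)*42 = 182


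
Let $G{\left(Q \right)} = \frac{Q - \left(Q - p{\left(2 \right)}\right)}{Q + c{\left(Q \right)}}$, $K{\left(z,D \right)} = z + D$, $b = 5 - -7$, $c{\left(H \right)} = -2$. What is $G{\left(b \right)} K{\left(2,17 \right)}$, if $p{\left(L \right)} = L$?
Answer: $\frac{19}{5} \approx 3.8$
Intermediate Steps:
$b = 12$ ($b = 5 + 7 = 12$)
$K{\left(z,D \right)} = D + z$
$G{\left(Q \right)} = \frac{2}{-2 + Q}$ ($G{\left(Q \right)} = \frac{Q - \left(-2 + Q\right)}{Q - 2} = \frac{2}{-2 + Q}$)
$G{\left(b \right)} K{\left(2,17 \right)} = \frac{2}{-2 + 12} \left(17 + 2\right) = \frac{2}{10} \cdot 19 = 2 \cdot \frac{1}{10} \cdot 19 = \frac{1}{5} \cdot 19 = \frac{19}{5}$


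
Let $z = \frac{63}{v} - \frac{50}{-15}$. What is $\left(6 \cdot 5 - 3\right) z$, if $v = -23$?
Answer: $\frac{369}{23} \approx 16.043$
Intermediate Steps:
$z = \frac{41}{69}$ ($z = \frac{63}{-23} - \frac{50}{-15} = 63 \left(- \frac{1}{23}\right) - - \frac{10}{3} = - \frac{63}{23} + \frac{10}{3} = \frac{41}{69} \approx 0.5942$)
$\left(6 \cdot 5 - 3\right) z = \left(6 \cdot 5 - 3\right) \frac{41}{69} = \left(30 - 3\right) \frac{41}{69} = 27 \cdot \frac{41}{69} = \frac{369}{23}$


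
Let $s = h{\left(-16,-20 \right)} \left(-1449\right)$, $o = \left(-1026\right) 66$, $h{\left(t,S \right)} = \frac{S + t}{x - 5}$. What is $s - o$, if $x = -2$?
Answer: $60264$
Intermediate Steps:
$h{\left(t,S \right)} = - \frac{S}{7} - \frac{t}{7}$ ($h{\left(t,S \right)} = \frac{S + t}{-2 - 5} = \frac{S + t}{-7} = \left(S + t\right) \left(- \frac{1}{7}\right) = - \frac{S}{7} - \frac{t}{7}$)
$o = -67716$
$s = -7452$ ($s = \left(\left(- \frac{1}{7}\right) \left(-20\right) - - \frac{16}{7}\right) \left(-1449\right) = \left(\frac{20}{7} + \frac{16}{7}\right) \left(-1449\right) = \frac{36}{7} \left(-1449\right) = -7452$)
$s - o = -7452 - -67716 = -7452 + 67716 = 60264$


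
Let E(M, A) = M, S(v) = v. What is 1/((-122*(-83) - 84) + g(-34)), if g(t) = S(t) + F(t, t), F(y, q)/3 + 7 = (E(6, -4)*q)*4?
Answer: 1/7539 ≈ 0.00013264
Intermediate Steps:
F(y, q) = -21 + 72*q (F(y, q) = -21 + 3*((6*q)*4) = -21 + 3*(24*q) = -21 + 72*q)
g(t) = -21 + 73*t (g(t) = t + (-21 + 72*t) = -21 + 73*t)
1/((-122*(-83) - 84) + g(-34)) = 1/((-122*(-83) - 84) + (-21 + 73*(-34))) = 1/((10126 - 84) + (-21 - 2482)) = 1/(10042 - 2503) = 1/7539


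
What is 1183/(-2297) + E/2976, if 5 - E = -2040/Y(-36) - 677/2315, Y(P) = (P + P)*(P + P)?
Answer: -1753913977841/3418209434880 ≈ -0.51311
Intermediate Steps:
Y(P) = 4*P² (Y(P) = (2*P)*(2*P) = 4*P²)
E = 2843207/500040 (E = 5 - (-2040/(4*(-36)²) - 677/2315) = 5 - (-2040/(4*1296) - 677*1/2315) = 5 - (-2040/5184 - 677/2315) = 5 - (-2040*1/5184 - 677/2315) = 5 - (-85/216 - 677/2315) = 5 - 1*(-343007/500040) = 5 + 343007/500040 = 2843207/500040 ≈ 5.6860)
1183/(-2297) + E/2976 = 1183/(-2297) + (2843207/500040)/2976 = 1183*(-1/2297) + (2843207/500040)*(1/2976) = -1183/2297 + 2843207/1488119040 = -1753913977841/3418209434880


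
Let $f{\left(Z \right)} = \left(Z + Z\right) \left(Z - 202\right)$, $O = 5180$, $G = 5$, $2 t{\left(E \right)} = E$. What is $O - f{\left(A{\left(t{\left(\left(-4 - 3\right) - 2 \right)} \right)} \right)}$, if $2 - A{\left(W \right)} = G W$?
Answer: $\frac{27755}{2} \approx 13878.0$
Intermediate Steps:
$t{\left(E \right)} = \frac{E}{2}$
$A{\left(W \right)} = 2 - 5 W$
$f{\left(Z \right)} = 2 Z \left(-202 + Z\right)$
$O - f{\left(A{\left(t{\left(\left(-4 - 3\right) - 2 \right)} \right)} \right)} = 5180 - 2 \left(2 - 5 \frac{\left(-4 - 3\right) - 2}{2}\right) \left(-202 - \left(-2 + 5 \frac{\left(-4 - 3\right) - 2}{2}\right)\right) = 5180 - 2 \left(2 - 5 \frac{-7 - 2}{2}\right) \left(-202 - \left(-2 + 5 \frac{-7 - 2}{2}\right)\right) = 5180 - 2 \left(2 - 5 \cdot \frac{1}{2} \left(-9\right)\right) \left(-202 - \left(-2 + 5 \cdot \frac{1}{2} \left(-9\right)\right)\right) = 5180 - 2 \left(2 - - \frac{45}{2}\right) \left(-202 + \left(2 - - \frac{45}{2}\right)\right) = 5180 - 2 \left(2 + \frac{45}{2}\right) \left(-202 + \left(2 + \frac{45}{2}\right)\right) = 5180 - 2 \cdot \frac{49}{2} \left(-202 + \frac{49}{2}\right) = 5180 - 2 \cdot \frac{49}{2} \left(- \frac{355}{2}\right) = 5180 - - \frac{17395}{2} = 5180 + \frac{17395}{2} = \frac{27755}{2}$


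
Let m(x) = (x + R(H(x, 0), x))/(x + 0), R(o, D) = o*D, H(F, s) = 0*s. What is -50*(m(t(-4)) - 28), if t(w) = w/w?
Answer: 1350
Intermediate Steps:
t(w) = 1
H(F, s) = 0
R(o, D) = D*o
m(x) = 1 (m(x) = (x + x*0)/(x + 0) = (x + 0)/x = x/x = 1)
-50*(m(t(-4)) - 28) = -50*(1 - 28) = -50*(-27) = 1350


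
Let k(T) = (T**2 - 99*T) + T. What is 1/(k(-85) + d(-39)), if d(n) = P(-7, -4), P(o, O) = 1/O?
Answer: 4/62219 ≈ 6.4289e-5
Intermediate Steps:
k(T) = T**2 - 98*T
d(n) = -1/4 (d(n) = 1/(-4) = -1/4)
1/(k(-85) + d(-39)) = 1/(-85*(-98 - 85) - 1/4) = 1/(-85*(-183) - 1/4) = 1/(15555 - 1/4) = 1/(62219/4) = 4/62219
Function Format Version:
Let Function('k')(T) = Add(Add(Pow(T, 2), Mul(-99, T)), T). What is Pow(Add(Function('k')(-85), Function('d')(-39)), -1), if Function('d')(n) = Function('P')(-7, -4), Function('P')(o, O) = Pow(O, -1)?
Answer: Rational(4, 62219) ≈ 6.4289e-5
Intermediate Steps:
Function('k')(T) = Add(Pow(T, 2), Mul(-98, T))
Function('d')(n) = Rational(-1, 4) (Function('d')(n) = Pow(-4, -1) = Rational(-1, 4))
Pow(Add(Function('k')(-85), Function('d')(-39)), -1) = Pow(Add(Mul(-85, Add(-98, -85)), Rational(-1, 4)), -1) = Pow(Add(Mul(-85, -183), Rational(-1, 4)), -1) = Pow(Add(15555, Rational(-1, 4)), -1) = Pow(Rational(62219, 4), -1) = Rational(4, 62219)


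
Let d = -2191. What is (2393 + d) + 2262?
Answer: 2464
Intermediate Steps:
(2393 + d) + 2262 = (2393 - 2191) + 2262 = 202 + 2262 = 2464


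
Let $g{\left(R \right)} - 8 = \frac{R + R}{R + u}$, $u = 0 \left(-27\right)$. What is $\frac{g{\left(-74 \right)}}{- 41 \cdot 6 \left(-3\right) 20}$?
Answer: $\frac{1}{1476} \approx 0.00067751$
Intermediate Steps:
$u = 0$
$g{\left(R \right)} = 10$ ($g{\left(R \right)} = 8 + \frac{R + R}{R + 0} = 8 + \frac{2 R}{R} = 8 + 2 = 10$)
$\frac{g{\left(-74 \right)}}{- 41 \cdot 6 \left(-3\right) 20} = \frac{10}{- 41 \cdot 6 \left(-3\right) 20} = \frac{10}{\left(-41\right) \left(-18\right) 20} = \frac{10}{738 \cdot 20} = \frac{10}{14760} = 10 \cdot \frac{1}{14760} = \frac{1}{1476}$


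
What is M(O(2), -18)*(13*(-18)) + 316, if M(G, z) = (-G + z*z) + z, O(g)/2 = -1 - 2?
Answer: -72692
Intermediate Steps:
O(g) = -6 (O(g) = 2*(-1 - 2) = 2*(-3) = -6)
M(G, z) = z + z² - G (M(G, z) = (-G + z²) + z = (z² - G) + z = z + z² - G)
M(O(2), -18)*(13*(-18)) + 316 = (-18 + (-18)² - 1*(-6))*(13*(-18)) + 316 = (-18 + 324 + 6)*(-234) + 316 = 312*(-234) + 316 = -73008 + 316 = -72692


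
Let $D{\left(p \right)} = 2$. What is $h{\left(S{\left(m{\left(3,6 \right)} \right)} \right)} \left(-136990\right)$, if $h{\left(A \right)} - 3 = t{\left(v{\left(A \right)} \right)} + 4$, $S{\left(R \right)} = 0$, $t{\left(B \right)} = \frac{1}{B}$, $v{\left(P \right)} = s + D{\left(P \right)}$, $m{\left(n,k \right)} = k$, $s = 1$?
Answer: $- \frac{3013780}{3} \approx -1.0046 \cdot 10^{6}$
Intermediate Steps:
$v{\left(P \right)} = 3$ ($v{\left(P \right)} = 1 + 2 = 3$)
$h{\left(A \right)} = \frac{22}{3}$ ($h{\left(A \right)} = 3 + \left(\frac{1}{3} + 4\right) = 3 + \frac{13}{3} = \frac{22}{3}$)
$h{\left(S{\left(m{\left(3,6 \right)} \right)} \right)} \left(-136990\right) = \frac{22}{3} \left(-136990\right) = - \frac{3013780}{3}$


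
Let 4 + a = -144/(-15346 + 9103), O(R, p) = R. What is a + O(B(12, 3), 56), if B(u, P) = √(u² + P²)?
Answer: -8276/2081 + 3*√17 ≈ 8.3924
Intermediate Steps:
B(u, P) = √(P² + u²)
a = -8276/2081 (a = -4 - 144/(-15346 + 9103) = -4 - 144/(-6243) = -4 - 144*(-1/6243) = -4 + 48/2081 = -8276/2081 ≈ -3.9769)
a + O(B(12, 3), 56) = -8276/2081 + √(3² + 12²) = -8276/2081 + √(9 + 144) = -8276/2081 + √153 = -8276/2081 + 3*√17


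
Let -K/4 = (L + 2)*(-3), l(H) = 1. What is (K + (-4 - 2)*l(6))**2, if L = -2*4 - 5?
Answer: 19044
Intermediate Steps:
L = -13 (L = -8 - 5 = -13)
K = -132 (K = -4*(-13 + 2)*(-3) = -(-44)*(-3) = -4*33 = -132)
(K + (-4 - 2)*l(6))**2 = (-132 + (-4 - 2)*1)**2 = (-132 - 6*1)**2 = (-132 - 6)**2 = (-138)**2 = 19044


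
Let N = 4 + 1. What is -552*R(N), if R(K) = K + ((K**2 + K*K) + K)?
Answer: -33120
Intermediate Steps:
N = 5
R(K) = 2*K + 2*K**2 (R(K) = K + ((K**2 + K**2) + K) = K + (2*K**2 + K) = K + (K + 2*K**2) = 2*K + 2*K**2)
-552*R(N) = -1104*5*(1 + 5) = -1104*5*6 = -552*60 = -33120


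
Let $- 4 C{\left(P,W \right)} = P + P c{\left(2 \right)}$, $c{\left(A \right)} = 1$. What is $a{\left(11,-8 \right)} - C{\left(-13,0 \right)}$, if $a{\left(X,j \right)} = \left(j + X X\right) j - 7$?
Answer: $- \frac{1835}{2} \approx -917.5$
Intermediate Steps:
$a{\left(X,j \right)} = -7 + j \left(j + X^{2}\right)$ ($a{\left(X,j \right)} = \left(j + X^{2}\right) j - 7 = j \left(j + X^{2}\right) - 7 = -7 + j \left(j + X^{2}\right)$)
$C{\left(P,W \right)} = - \frac{P}{2}$ ($C{\left(P,W \right)} = - \frac{P + P 1}{4} = - \frac{P + P}{4} = - \frac{2 P}{4} = - \frac{P}{2}$)
$a{\left(11,-8 \right)} - C{\left(-13,0 \right)} = \left(-7 + \left(-8\right)^{2} - 8 \cdot 11^{2}\right) - \left(- \frac{1}{2}\right) \left(-13\right) = \left(-7 + 64 - 968\right) - \frac{13}{2} = -911 - \frac{13}{2} = - \frac{1835}{2}$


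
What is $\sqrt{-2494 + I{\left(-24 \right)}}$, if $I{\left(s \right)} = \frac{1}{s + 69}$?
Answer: $\frac{i \sqrt{561145}}{15} \approx 49.94 i$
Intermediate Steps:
$I{\left(s \right)} = \frac{1}{69 + s}$
$\sqrt{-2494 + I{\left(-24 \right)}} = \sqrt{-2494 + \frac{1}{69 - 24}} = \sqrt{-2494 + \frac{1}{45}} = \sqrt{- \frac{112229}{45}} = \frac{i \sqrt{561145}}{15}$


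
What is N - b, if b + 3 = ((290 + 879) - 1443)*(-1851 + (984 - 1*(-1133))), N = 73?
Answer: 72960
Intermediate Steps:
b = -72887 (b = -3 + ((290 + 879) - 1443)*(-1851 + (984 - 1*(-1133))) = -3 + (1169 - 1443)*(-1851 + (984 + 1133)) = -3 - 274*(-1851 + 2117) = -3 - 274*266 = -3 - 72884 = -72887)
N - b = 73 - 1*(-72887) = 73 + 72887 = 72960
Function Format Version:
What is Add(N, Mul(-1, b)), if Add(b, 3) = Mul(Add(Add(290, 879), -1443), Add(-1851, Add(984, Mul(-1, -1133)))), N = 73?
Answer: 72960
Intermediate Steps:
b = -72887 (b = Add(-3, Mul(Add(Add(290, 879), -1443), Add(-1851, Add(984, Mul(-1, -1133))))) = Add(-3, Mul(Add(1169, -1443), Add(-1851, Add(984, 1133)))) = Add(-3, Mul(-274, Add(-1851, 2117))) = Add(-3, Mul(-274, 266)) = Add(-3, -72884) = -72887)
Add(N, Mul(-1, b)) = Add(73, Mul(-1, -72887)) = Add(73, 72887) = 72960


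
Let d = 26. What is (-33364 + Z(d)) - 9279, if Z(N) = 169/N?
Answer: -85273/2 ≈ -42637.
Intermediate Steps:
(-33364 + Z(d)) - 9279 = (-33364 + 169/26) - 9279 = (-33364 + 169*(1/26)) - 9279 = (-33364 + 13/2) - 9279 = -66715/2 - 9279 = -85273/2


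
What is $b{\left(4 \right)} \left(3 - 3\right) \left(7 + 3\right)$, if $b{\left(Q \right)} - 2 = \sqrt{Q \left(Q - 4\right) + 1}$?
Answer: $0$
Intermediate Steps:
$b{\left(Q \right)} = 2 + \sqrt{1 + Q \left(-4 + Q\right)}$ ($b{\left(Q \right)} = 2 + \sqrt{Q \left(Q - 4\right) + 1} = 2 + \sqrt{Q \left(-4 + Q\right) + 1} = 2 + \sqrt{1 + Q \left(-4 + Q\right)}$)
$b{\left(4 \right)} \left(3 - 3\right) \left(7 + 3\right) = \left(2 + \sqrt{1 + 4^{2} - 16}\right) \left(3 - 3\right) \left(7 + 3\right) = \left(2 + \sqrt{1 + 16 - 16}\right) 0 \cdot 10 = \left(2 + \sqrt{1}\right) 0 = \left(2 + 1\right) 0 = 3 \cdot 0 = 0$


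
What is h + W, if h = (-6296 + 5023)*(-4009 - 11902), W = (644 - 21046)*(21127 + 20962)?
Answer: -838445075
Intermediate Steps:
W = -858699778 (W = -20402*42089 = -858699778)
h = 20254703 (h = -1273*(-15911) = 20254703)
h + W = 20254703 - 858699778 = -838445075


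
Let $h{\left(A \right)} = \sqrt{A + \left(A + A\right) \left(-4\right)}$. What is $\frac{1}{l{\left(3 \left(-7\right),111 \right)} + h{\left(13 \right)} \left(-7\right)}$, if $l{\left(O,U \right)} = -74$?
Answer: $\frac{i}{- 74 i + 7 \sqrt{91}} \approx -0.0074484 + 0.0067213 i$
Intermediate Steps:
$h{\left(A \right)} = \sqrt{7} \sqrt{- A}$ ($h{\left(A \right)} = \sqrt{A + 2 A \left(-4\right)} = \sqrt{A - 8 A} = \sqrt{- 7 A} = \sqrt{7} \sqrt{- A}$)
$\frac{1}{l{\left(3 \left(-7\right),111 \right)} + h{\left(13 \right)} \left(-7\right)} = \frac{1}{-74 + \sqrt{7} \sqrt{\left(-1\right) 13} \left(-7\right)} = \frac{1}{-74 + \sqrt{7} \sqrt{-13} \left(-7\right)} = \frac{1}{-74 + \sqrt{7} i \sqrt{13} \left(-7\right)} = \frac{1}{-74 + i \sqrt{91} \left(-7\right)} = \frac{1}{-74 - 7 i \sqrt{91}}$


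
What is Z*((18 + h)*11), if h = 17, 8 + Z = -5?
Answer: -5005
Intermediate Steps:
Z = -13 (Z = -8 - 5 = -13)
Z*((18 + h)*11) = -13*(18 + 17)*11 = -455*11 = -13*385 = -5005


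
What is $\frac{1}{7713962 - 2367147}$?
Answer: $\frac{1}{5346815} \approx 1.8703 \cdot 10^{-7}$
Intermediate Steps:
$\frac{1}{7713962 - 2367147} = \frac{1}{5346815}$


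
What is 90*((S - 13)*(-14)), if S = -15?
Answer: 35280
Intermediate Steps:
90*((S - 13)*(-14)) = 90*((-15 - 13)*(-14)) = 90*(-28*(-14)) = 90*392 = 35280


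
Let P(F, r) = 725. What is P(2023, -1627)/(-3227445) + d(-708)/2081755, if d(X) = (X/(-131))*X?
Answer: -27931025717/13540864912965 ≈ -0.0020627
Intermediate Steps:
d(X) = -X²/131 (d(X) = (X*(-1/131))*X = (-X/131)*X = -X²/131)
P(2023, -1627)/(-3227445) + d(-708)/2081755 = 725/(-3227445) - 1/131*(-708)²/2081755 = 725*(-1/3227445) - 1/131*501264*(1/2081755) = -145/645489 - 501264/131*1/2081755 = -145/645489 - 501264/272709905 = -27931025717/13540864912965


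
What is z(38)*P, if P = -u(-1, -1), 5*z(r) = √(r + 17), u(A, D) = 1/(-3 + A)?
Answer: √55/20 ≈ 0.37081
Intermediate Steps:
z(r) = √(17 + r)/5 (z(r) = √(r + 17)/5 = √(17 + r)/5)
P = ¼ (P = -1/(-3 - 1) = -1/(-4) = -1*(-¼) = ¼ ≈ 0.25000)
z(38)*P = (√(17 + 38)/5)*(¼) = (√55/5)*(¼) = √55/20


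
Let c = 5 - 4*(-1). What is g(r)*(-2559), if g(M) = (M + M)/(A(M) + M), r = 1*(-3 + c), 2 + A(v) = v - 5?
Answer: -30708/5 ≈ -6141.6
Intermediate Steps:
A(v) = -7 + v (A(v) = -2 + (v - 5) = -2 + (-5 + v) = -7 + v)
c = 9 (c = 5 + 4 = 9)
r = 6 (r = 1*(-3 + 9) = 1*6 = 6)
g(M) = 2*M/(-7 + 2*M) (g(M) = (M + M)/((-7 + M) + M) = (2*M)/(-7 + 2*M) = 2*M/(-7 + 2*M))
g(r)*(-2559) = (2*6/(-7 + 2*6))*(-2559) = (2*6/(-7 + 12))*(-2559) = (2*6/5)*(-2559) = (2*6*(⅕))*(-2559) = (12/5)*(-2559) = -30708/5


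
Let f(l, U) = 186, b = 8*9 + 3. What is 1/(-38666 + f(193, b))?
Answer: -1/38480 ≈ -2.5988e-5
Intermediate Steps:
b = 75 (b = 72 + 3 = 75)
1/(-38666 + f(193, b)) = 1/(-38666 + 186) = 1/(-38480) = -1/38480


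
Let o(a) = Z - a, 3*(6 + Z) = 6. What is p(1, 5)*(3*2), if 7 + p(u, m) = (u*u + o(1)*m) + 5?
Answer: -156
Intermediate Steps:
Z = -4 (Z = -6 + (1/3)*6 = -6 + 2 = -4)
o(a) = -4 - a
p(u, m) = -2 + u**2 - 5*m (p(u, m) = -7 + ((u*u + (-4 - 1*1)*m) + 5) = -7 + ((u**2 + (-4 - 1)*m) + 5) = -7 + ((u**2 - 5*m) + 5) = -7 + (5 + u**2 - 5*m) = -2 + u**2 - 5*m)
p(1, 5)*(3*2) = (-2 + 1**2 - 5*5)*(3*2) = (-2 + 1 - 25)*6 = -26*6 = -156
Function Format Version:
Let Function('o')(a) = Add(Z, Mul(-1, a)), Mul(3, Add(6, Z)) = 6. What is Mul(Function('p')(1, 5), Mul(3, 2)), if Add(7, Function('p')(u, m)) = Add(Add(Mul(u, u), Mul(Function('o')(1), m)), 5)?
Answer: -156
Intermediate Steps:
Z = -4 (Z = Add(-6, Mul(Rational(1, 3), 6)) = Add(-6, 2) = -4)
Function('o')(a) = Add(-4, Mul(-1, a))
Function('p')(u, m) = Add(-2, Pow(u, 2), Mul(-5, m)) (Function('p')(u, m) = Add(-7, Add(Add(Mul(u, u), Mul(Add(-4, Mul(-1, 1)), m)), 5)) = Add(-7, Add(Add(Pow(u, 2), Mul(Add(-4, -1), m)), 5)) = Add(-7, Add(Add(Pow(u, 2), Mul(-5, m)), 5)) = Add(-7, Add(5, Pow(u, 2), Mul(-5, m))) = Add(-2, Pow(u, 2), Mul(-5, m)))
Mul(Function('p')(1, 5), Mul(3, 2)) = Mul(Add(-2, Pow(1, 2), Mul(-5, 5)), Mul(3, 2)) = Mul(Add(-2, 1, -25), 6) = Mul(-26, 6) = -156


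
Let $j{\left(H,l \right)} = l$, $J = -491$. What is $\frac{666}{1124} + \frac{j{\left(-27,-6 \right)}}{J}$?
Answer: $\frac{166875}{275942} \approx 0.60475$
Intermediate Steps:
$\frac{666}{1124} + \frac{j{\left(-27,-6 \right)}}{J} = \frac{666}{1124} - \frac{6}{-491} = 666 \cdot \frac{1}{1124} - - \frac{6}{491} = \frac{333}{562} + \frac{6}{491} = \frac{166875}{275942}$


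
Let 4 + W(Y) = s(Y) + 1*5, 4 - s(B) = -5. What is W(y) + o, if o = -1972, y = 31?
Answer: -1962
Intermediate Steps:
s(B) = 9 (s(B) = 4 - 1*(-5) = 4 + 5 = 9)
W(Y) = 10 (W(Y) = -4 + (9 + 1*5) = -4 + (9 + 5) = -4 + 14 = 10)
W(y) + o = 10 - 1972 = -1962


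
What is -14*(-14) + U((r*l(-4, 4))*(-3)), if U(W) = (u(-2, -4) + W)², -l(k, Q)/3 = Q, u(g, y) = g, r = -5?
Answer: 33320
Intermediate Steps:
l(k, Q) = -3*Q
U(W) = (-2 + W)²
-14*(-14) + U((r*l(-4, 4))*(-3)) = -14*(-14) + (-2 - (-15)*4*(-3))² = 196 + (-2 - 5*(-12)*(-3))² = 196 + (-2 + 60*(-3))² = 196 + (-2 - 180)² = 196 + (-182)² = 196 + 33124 = 33320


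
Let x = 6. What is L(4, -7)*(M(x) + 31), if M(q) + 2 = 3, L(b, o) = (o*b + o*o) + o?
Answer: 448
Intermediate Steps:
L(b, o) = o + o² + b*o (L(b, o) = (b*o + o²) + o = (o² + b*o) + o = o + o² + b*o)
M(q) = 1 (M(q) = -2 + 3 = 1)
L(4, -7)*(M(x) + 31) = (-7*(1 + 4 - 7))*(1 + 31) = -7*(-2)*32 = 14*32 = 448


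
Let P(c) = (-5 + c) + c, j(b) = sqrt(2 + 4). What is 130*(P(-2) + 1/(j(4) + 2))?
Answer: -1300 + 65*sqrt(6) ≈ -1140.8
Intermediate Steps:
j(b) = sqrt(6)
P(c) = -5 + 2*c
130*(P(-2) + 1/(j(4) + 2)) = 130*((-5 + 2*(-2)) + 1/(sqrt(6) + 2)) = 130*((-5 - 4) + 1/(2 + sqrt(6))) = 130*(-9 + 1/(2 + sqrt(6))) = -1170 + 130/(2 + sqrt(6))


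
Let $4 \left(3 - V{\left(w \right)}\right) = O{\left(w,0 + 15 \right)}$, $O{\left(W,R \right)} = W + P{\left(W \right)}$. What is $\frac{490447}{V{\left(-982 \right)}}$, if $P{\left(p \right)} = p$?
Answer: $\frac{25813}{26} \approx 992.81$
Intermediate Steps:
$O{\left(W,R \right)} = 2 W$ ($O{\left(W,R \right)} = W + W = 2 W$)
$V{\left(w \right)} = 3 - \frac{w}{2}$ ($V{\left(w \right)} = 3 - \frac{2 w}{4} = 3 - \frac{w}{2}$)
$\frac{490447}{V{\left(-982 \right)}} = \frac{490447}{3 - -491} = \frac{490447}{3 + 491} = \frac{490447}{494} = 490447 \cdot \frac{1}{494} = \frac{25813}{26}$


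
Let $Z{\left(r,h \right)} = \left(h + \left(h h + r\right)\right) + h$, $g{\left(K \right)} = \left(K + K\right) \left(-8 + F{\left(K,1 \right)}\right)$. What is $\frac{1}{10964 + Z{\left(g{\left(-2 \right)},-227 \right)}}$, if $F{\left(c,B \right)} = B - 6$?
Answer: $\frac{1}{62091} \approx 1.6105 \cdot 10^{-5}$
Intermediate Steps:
$F{\left(c,B \right)} = -6 + B$ ($F{\left(c,B \right)} = B - 6 = -6 + B$)
$g{\left(K \right)} = - 26 K$ ($g{\left(K \right)} = \left(K + K\right) \left(-8 + \left(-6 + 1\right)\right) = 2 K \left(-8 - 5\right) = 2 K \left(-13\right) = - 26 K$)
$Z{\left(r,h \right)} = r + h^{2} + 2 h$ ($Z{\left(r,h \right)} = \left(h + \left(h^{2} + r\right)\right) + h = \left(h + \left(r + h^{2}\right)\right) + h = \left(h + r + h^{2}\right) + h = r + h^{2} + 2 h$)
$\frac{1}{10964 + Z{\left(g{\left(-2 \right)},-227 \right)}} = \frac{1}{10964 + \left(\left(-26\right) \left(-2\right) + \left(-227\right)^{2} + 2 \left(-227\right)\right)} = \frac{1}{10964 + \left(52 + 51529 - 454\right)} = \frac{1}{10964 + 51127} = \frac{1}{62091}$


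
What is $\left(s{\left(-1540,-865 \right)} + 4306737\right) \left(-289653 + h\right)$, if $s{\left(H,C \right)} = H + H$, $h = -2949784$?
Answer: $-13941425721109$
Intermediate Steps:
$s{\left(H,C \right)} = 2 H$
$\left(s{\left(-1540,-865 \right)} + 4306737\right) \left(-289653 + h\right) = \left(2 \left(-1540\right) + 4306737\right) \left(-289653 - 2949784\right) = \left(-3080 + 4306737\right) \left(-3239437\right) = 4303657 \left(-3239437\right) = -13941425721109$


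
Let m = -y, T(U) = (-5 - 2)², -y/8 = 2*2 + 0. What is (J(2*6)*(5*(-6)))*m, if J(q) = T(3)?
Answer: -47040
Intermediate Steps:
y = -32 (y = -8*(2*2 + 0) = -8*(4 + 0) = -8*4 = -32)
T(U) = 49 (T(U) = (-7)² = 49)
J(q) = 49
m = 32 (m = -1*(-32) = 32)
(J(2*6)*(5*(-6)))*m = (49*(5*(-6)))*32 = (49*(-30))*32 = -1470*32 = -47040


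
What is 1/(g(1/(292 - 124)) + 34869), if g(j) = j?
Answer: 168/5857993 ≈ 2.8679e-5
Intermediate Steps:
1/(g(1/(292 - 124)) + 34869) = 1/(1/(292 - 124) + 34869) = 1/(1/168 + 34869) = 1/(5857993/168) = 168/5857993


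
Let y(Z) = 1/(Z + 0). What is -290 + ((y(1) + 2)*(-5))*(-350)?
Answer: 4960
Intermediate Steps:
y(Z) = 1/Z
-290 + ((y(1) + 2)*(-5))*(-350) = -290 + ((1/1 + 2)*(-5))*(-350) = -290 + ((1 + 2)*(-5))*(-350) = -290 + (3*(-5))*(-350) = -290 - 15*(-350) = -290 + 5250 = 4960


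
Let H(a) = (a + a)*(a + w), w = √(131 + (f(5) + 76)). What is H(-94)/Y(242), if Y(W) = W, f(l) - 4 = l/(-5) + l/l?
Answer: 8836/121 - 94*√211/121 ≈ 61.740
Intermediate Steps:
f(l) = 5 - l/5 (f(l) = 4 + (l/(-5) + l/l) = 4 + (l*(-⅕) + 1) = 4 + (-l/5 + 1) = 4 + (1 - l/5) = 5 - l/5)
w = √211 (w = √(131 + ((5 - ⅕*5) + 76)) = √(131 + ((5 - 1) + 76)) = √(131 + (4 + 76)) = √(131 + 80) = √211 ≈ 14.526)
H(a) = 2*a*(a + √211) (H(a) = (a + a)*(a + √211) = (2*a)*(a + √211) = 2*a*(a + √211))
H(-94)/Y(242) = (2*(-94)*(-94 + √211))/242 = (17672 - 188*√211)*(1/242) = 8836/121 - 94*√211/121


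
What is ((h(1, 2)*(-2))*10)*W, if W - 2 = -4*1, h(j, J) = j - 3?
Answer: -80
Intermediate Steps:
h(j, J) = -3 + j
W = -2 (W = 2 - 4*1 = 2 - 4 = -2)
((h(1, 2)*(-2))*10)*W = (((-3 + 1)*(-2))*10)*(-2) = (-2*(-2)*10)*(-2) = (4*10)*(-2) = 40*(-2) = -80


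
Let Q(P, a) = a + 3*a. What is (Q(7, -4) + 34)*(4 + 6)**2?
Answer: 1800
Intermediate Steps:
Q(P, a) = 4*a
(Q(7, -4) + 34)*(4 + 6)**2 = (4*(-4) + 34)*(4 + 6)**2 = (-16 + 34)*10**2 = 18*100 = 1800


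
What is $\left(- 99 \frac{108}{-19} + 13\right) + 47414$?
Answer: $\frac{911805}{19} \approx 47990.0$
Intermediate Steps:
$\left(- 99 \frac{108}{-19} + 13\right) + 47414 = \left(- 99 \cdot 108 \left(- \frac{1}{19}\right) + 13\right) + 47414 = \left(\left(-99\right) \left(- \frac{108}{19}\right) + 13\right) + 47414 = \left(\frac{10692}{19} + 13\right) + 47414 = \frac{10939}{19} + 47414 = \frac{911805}{19}$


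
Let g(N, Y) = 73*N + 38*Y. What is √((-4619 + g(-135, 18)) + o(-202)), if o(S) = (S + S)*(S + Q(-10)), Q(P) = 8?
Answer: √64586 ≈ 254.14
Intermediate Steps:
g(N, Y) = 38*Y + 73*N
o(S) = 2*S*(8 + S) (o(S) = (S + S)*(S + 8) = (2*S)*(8 + S) = 2*S*(8 + S))
√((-4619 + g(-135, 18)) + o(-202)) = √((-4619 + (38*18 + 73*(-135))) + 2*(-202)*(8 - 202)) = √((-4619 + (684 - 9855)) + 2*(-202)*(-194)) = √((-4619 - 9171) + 78376) = √(-13790 + 78376) = √64586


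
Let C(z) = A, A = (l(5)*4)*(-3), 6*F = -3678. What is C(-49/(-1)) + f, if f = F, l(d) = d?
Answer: -673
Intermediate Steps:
F = -613 (F = (1/6)*(-3678) = -613)
A = -60 (A = (5*4)*(-3) = 20*(-3) = -60)
f = -613
C(z) = -60
C(-49/(-1)) + f = -60 - 613 = -673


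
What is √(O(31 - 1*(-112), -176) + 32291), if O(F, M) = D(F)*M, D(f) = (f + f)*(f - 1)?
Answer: I*√7115421 ≈ 2667.5*I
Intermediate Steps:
D(f) = 2*f*(-1 + f) (D(f) = (2*f)*(-1 + f) = 2*f*(-1 + f))
O(F, M) = 2*F*M*(-1 + F) (O(F, M) = (2*F*(-1 + F))*M = 2*F*M*(-1 + F))
√(O(31 - 1*(-112), -176) + 32291) = √(2*(31 - 1*(-112))*(-176)*(-1 + (31 - 1*(-112))) + 32291) = √(2*(31 + 112)*(-176)*(-1 + (31 + 112)) + 32291) = √(2*143*(-176)*(-1 + 143) + 32291) = √(2*143*(-176)*142 + 32291) = √(-7147712 + 32291) = √(-7115421) = I*√7115421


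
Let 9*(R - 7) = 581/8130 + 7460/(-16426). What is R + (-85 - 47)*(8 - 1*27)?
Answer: 1511351650003/600945210 ≈ 2515.0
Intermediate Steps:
R = 4181063323/600945210 (R = 7 + (581/8130 + 7460/(-16426))/9 = 7 + (581*(1/8130) + 7460*(-1/16426))/9 = 7 + (581/8130 - 3730/8213)/9 = 7 + (⅑)*(-25553147/66771690) = 7 - 25553147/600945210 = 4181063323/600945210 ≈ 6.9575)
R + (-85 - 47)*(8 - 1*27) = 4181063323/600945210 + (-85 - 47)*(8 - 1*27) = 4181063323/600945210 - 132*(8 - 27) = 4181063323/600945210 - 132*(-19) = 4181063323/600945210 + 2508 = 1511351650003/600945210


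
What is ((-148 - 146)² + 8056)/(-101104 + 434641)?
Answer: 94492/333537 ≈ 0.28330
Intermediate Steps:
((-148 - 146)² + 8056)/(-101104 + 434641) = ((-294)² + 8056)/333537 = (86436 + 8056)*(1/333537) = 94492*(1/333537) = 94492/333537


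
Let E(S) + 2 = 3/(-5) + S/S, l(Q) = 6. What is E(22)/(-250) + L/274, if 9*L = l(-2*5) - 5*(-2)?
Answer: 9932/770625 ≈ 0.012888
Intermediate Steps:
E(S) = -8/5 (E(S) = -2 + (3/(-5) + S/S) = -2 + (3*(-⅕) + 1) = -2 + (-⅗ + 1) = -2 + ⅖ = -8/5)
L = 16/9 (L = (6 - 5*(-2))/9 = (6 + 10)/9 = (⅑)*16 = 16/9 ≈ 1.7778)
E(22)/(-250) + L/274 = -8/5/(-250) + (16/9)/274 = -8/5*(-1/250) + (16/9)*(1/274) = 4/625 + 8/1233 = 9932/770625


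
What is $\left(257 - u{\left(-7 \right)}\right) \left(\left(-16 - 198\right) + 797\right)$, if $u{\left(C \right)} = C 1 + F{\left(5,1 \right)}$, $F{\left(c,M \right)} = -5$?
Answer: $156827$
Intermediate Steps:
$u{\left(C \right)} = -5 + C$ ($u{\left(C \right)} = C 1 - 5 = C - 5 = -5 + C$)
$\left(257 - u{\left(-7 \right)}\right) \left(\left(-16 - 198\right) + 797\right) = \left(257 - \left(-5 - 7\right)\right) \left(\left(-16 - 198\right) + 797\right) = \left(257 - -12\right) \left(\left(-16 - 198\right) + 797\right) = \left(257 + 12\right) \left(-214 + 797\right) = 269 \cdot 583 = 156827$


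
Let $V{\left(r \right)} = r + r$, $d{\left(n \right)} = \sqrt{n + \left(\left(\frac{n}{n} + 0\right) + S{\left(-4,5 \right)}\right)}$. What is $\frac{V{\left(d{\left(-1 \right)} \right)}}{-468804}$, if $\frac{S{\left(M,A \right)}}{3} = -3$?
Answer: $- \frac{i}{78134} \approx - 1.2799 \cdot 10^{-5} i$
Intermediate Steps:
$S{\left(M,A \right)} = -9$ ($S{\left(M,A \right)} = 3 \left(-3\right) = -9$)
$d{\left(n \right)} = \sqrt{-8 + n}$ ($d{\left(n \right)} = \sqrt{n + \left(\left(\frac{n}{n} + 0\right) - 9\right)} = \sqrt{n + \left(\left(1 + 0\right) - 9\right)} = \sqrt{n + \left(1 - 9\right)} = \sqrt{n - 8} = \sqrt{-8 + n}$)
$V{\left(r \right)} = 2 r$
$\frac{V{\left(d{\left(-1 \right)} \right)}}{-468804} = \frac{2 \sqrt{-8 - 1}}{-468804} = 2 \sqrt{-9} \left(- \frac{1}{468804}\right) = 2 \cdot 3 i \left(- \frac{1}{468804}\right) = 6 i \left(- \frac{1}{468804}\right) = - \frac{i}{78134}$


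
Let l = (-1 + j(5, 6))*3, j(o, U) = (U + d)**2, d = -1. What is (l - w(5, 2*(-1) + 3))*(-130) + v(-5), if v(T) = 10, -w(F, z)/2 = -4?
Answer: -8310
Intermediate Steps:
w(F, z) = 8 (w(F, z) = -2*(-4) = 8)
j(o, U) = (-1 + U)**2 (j(o, U) = (U - 1)**2 = (-1 + U)**2)
l = 72 (l = (-1 + (-1 + 6)**2)*3 = (-1 + 5**2)*3 = (-1 + 25)*3 = 24*3 = 72)
(l - w(5, 2*(-1) + 3))*(-130) + v(-5) = (72 - 1*8)*(-130) + 10 = (72 - 8)*(-130) + 10 = 64*(-130) + 10 = -8320 + 10 = -8310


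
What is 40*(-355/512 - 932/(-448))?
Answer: 24855/448 ≈ 55.480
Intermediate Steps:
40*(-355/512 - 932/(-448)) = 40*(-355*1/512 - 932*(-1/448)) = 40*(-355/512 + 233/112) = 40*(4971/3584) = 24855/448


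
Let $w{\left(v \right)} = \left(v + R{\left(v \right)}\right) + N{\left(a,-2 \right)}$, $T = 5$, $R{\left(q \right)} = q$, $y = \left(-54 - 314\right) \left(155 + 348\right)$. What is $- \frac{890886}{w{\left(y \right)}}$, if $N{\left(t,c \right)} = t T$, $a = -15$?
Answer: $\frac{890886}{370283} \approx 2.406$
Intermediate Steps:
$y = -185104$ ($y = \left(-368\right) 503 = -185104$)
$N{\left(t,c \right)} = 5 t$ ($N{\left(t,c \right)} = t 5 = 5 t$)
$w{\left(v \right)} = -75 + 2 v$ ($w{\left(v \right)} = \left(v + v\right) + 5 \left(-15\right) = 2 v - 75 = -75 + 2 v$)
$- \frac{890886}{w{\left(y \right)}} = - \frac{890886}{-75 + 2 \left(-185104\right)} = - \frac{890886}{-75 - 370208} = - \frac{890886}{-370283} = \left(-890886\right) \left(- \frac{1}{370283}\right) = \frac{890886}{370283}$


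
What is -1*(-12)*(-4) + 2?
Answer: -46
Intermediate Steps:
-1*(-12)*(-4) + 2 = 12*(-4) + 2 = -48 + 2 = -46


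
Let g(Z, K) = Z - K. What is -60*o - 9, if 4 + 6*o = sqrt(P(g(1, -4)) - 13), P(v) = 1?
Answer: 31 - 20*I*sqrt(3) ≈ 31.0 - 34.641*I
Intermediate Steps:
o = -2/3 + I*sqrt(3)/3 (o = -2/3 + sqrt(1 - 13)/6 = -2/3 + sqrt(-12)/6 = -2/3 + (2*I*sqrt(3))/6 = -2/3 + I*sqrt(3)/3 ≈ -0.66667 + 0.57735*I)
-60*o - 9 = -60*(-2/3 + I*sqrt(3)/3) - 9 = -12*(-10/3 + 5*I*sqrt(3)/3) - 9 = (40 - 20*I*sqrt(3)) - 9 = 31 - 20*I*sqrt(3)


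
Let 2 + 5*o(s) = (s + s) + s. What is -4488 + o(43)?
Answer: -22313/5 ≈ -4462.6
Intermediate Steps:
o(s) = -⅖ + 3*s/5 (o(s) = -⅖ + ((s + s) + s)/5 = -⅖ + (2*s + s)/5 = -⅖ + (3*s)/5 = -⅖ + 3*s/5)
-4488 + o(43) = -4488 + (-⅖ + (⅗)*43) = -4488 + (-⅖ + 129/5) = -4488 + 127/5 = -22313/5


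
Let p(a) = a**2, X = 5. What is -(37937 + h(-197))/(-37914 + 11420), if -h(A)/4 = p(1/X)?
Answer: 948421/662350 ≈ 1.4319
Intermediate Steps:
h(A) = -4/25 (h(A) = -4*(1/5)**2 = -4*1/25 = -4/25)
-(37937 + h(-197))/(-37914 + 11420) = -(37937 - 4/25)/(-37914 + 11420) = -948421/(25*(-26494)) = -948421*(-1)/(25*26494) = -1*(-948421/662350) = 948421/662350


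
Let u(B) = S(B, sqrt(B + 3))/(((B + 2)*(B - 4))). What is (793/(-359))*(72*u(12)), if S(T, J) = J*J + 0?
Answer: -107055/5026 ≈ -21.300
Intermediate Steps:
S(T, J) = J**2 (S(T, J) = J**2 + 0 = J**2)
u(B) = (3 + B)/((-4 + B)*(2 + B)) (u(B) = (sqrt(B + 3))**2/(((B + 2)*(B - 4))) = (sqrt(3 + B))**2/(((2 + B)*(-4 + B))) = (3 + B)/(((-4 + B)*(2 + B))) = (3 + B)*(1/((-4 + B)*(2 + B))) = (3 + B)/((-4 + B)*(2 + B)))
(793/(-359))*(72*u(12)) = (793/(-359))*(72*((3 + 12)/(-8 + 12**2 - 2*12))) = (793*(-1/359))*(72*(15/(-8 + 144 - 24))) = -57096*15/112/359 = -57096*(1/112)*15/359 = -57096*15/(359*112) = -793/359*135/14 = -107055/5026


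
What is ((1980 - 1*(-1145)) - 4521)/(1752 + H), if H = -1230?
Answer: -698/261 ≈ -2.6743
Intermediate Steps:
((1980 - 1*(-1145)) - 4521)/(1752 + H) = ((1980 - 1*(-1145)) - 4521)/(1752 - 1230) = ((1980 + 1145) - 4521)/522 = (3125 - 4521)*(1/522) = -1396*1/522 = -698/261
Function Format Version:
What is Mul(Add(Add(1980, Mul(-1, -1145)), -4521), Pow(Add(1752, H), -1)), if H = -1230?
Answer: Rational(-698, 261) ≈ -2.6743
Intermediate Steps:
Mul(Add(Add(1980, Mul(-1, -1145)), -4521), Pow(Add(1752, H), -1)) = Mul(Add(Add(1980, Mul(-1, -1145)), -4521), Pow(Add(1752, -1230), -1)) = Mul(Add(Add(1980, 1145), -4521), Pow(522, -1)) = Mul(Add(3125, -4521), Rational(1, 522)) = Mul(-1396, Rational(1, 522)) = Rational(-698, 261)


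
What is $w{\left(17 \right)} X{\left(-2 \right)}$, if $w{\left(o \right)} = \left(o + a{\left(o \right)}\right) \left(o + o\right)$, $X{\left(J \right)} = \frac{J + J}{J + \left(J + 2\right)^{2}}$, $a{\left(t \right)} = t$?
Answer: $2312$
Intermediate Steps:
$X{\left(J \right)} = \frac{2 J}{J + \left(2 + J\right)^{2}}$
$w{\left(o \right)} = 4 o^{2}$ ($w{\left(o \right)} = \left(o + o\right) \left(o + o\right) = 2 o 2 o = 4 o^{2}$)
$w{\left(17 \right)} X{\left(-2 \right)} = 4 \cdot 17^{2} \cdot 2 \left(-2\right) \frac{1}{-2 + \left(2 - 2\right)^{2}} = 4 \cdot 289 \cdot 2 \left(-2\right) \frac{1}{-2 + 0^{2}} = 1156 \cdot 2 \left(-2\right) \frac{1}{-2 + 0} = 1156 \cdot 2 \left(-2\right) \frac{1}{-2} = 1156 \cdot 2 \left(-2\right) \left(- \frac{1}{2}\right) = 1156 \cdot 2 = 2312$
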